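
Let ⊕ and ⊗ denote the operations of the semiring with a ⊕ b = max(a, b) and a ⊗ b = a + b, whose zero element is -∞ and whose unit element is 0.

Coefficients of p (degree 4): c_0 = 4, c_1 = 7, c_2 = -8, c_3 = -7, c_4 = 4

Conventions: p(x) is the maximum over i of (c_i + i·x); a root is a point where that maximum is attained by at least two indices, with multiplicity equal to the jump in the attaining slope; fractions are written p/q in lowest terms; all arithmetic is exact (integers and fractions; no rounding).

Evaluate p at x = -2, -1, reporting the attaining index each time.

p(-2) = max(4+0·(-2)=4, 7+1·(-2)=5, -8+2·(-2)=-12, -7+3·(-2)=-13, 4+4·(-2)=-4) = 5 (attained by i=1)
p(-1) = max(4+0·(-1)=4, 7+1·(-1)=6, -8+2·(-1)=-10, -7+3·(-1)=-10, 4+4·(-1)=0) = 6 (attained by i=1)
Answer: p(-2) = 5; p(-1) = 6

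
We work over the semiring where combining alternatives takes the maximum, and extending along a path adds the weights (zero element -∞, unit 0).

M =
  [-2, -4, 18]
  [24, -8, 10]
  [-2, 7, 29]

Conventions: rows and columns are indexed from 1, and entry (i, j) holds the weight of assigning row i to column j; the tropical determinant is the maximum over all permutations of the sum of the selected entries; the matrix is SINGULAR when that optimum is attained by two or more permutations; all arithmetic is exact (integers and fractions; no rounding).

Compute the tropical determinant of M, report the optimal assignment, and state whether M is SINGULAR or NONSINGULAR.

σ = (1, 2, 3): (-2) + (-8) + 29 = 19
σ = (1, 3, 2): (-2) + 10 + 7 = 15
σ = (2, 1, 3): (-4) + 24 + 29 = 49
σ = (2, 3, 1): (-4) + 10 + (-2) = 4
σ = (3, 1, 2): 18 + 24 + 7 = 49
σ = (3, 2, 1): 18 + (-8) + (-2) = 8
Optimal value attained by: σ = (2, 1, 3).
Answer: det⊕(M) = 49; verdict: SINGULAR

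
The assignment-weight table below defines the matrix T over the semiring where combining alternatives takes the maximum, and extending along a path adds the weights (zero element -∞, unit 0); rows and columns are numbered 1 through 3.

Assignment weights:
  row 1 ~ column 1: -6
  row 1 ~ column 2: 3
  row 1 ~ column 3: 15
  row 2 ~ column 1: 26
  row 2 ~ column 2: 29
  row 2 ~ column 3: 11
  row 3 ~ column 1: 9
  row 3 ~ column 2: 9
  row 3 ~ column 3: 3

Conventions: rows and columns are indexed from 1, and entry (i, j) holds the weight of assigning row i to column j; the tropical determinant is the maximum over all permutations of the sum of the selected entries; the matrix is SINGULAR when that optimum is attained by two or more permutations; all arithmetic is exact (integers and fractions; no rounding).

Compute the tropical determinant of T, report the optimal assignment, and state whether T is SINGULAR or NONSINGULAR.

σ = (1, 2, 3): (-6) + 29 + 3 = 26
σ = (1, 3, 2): (-6) + 11 + 9 = 14
σ = (2, 1, 3): 3 + 26 + 3 = 32
σ = (2, 3, 1): 3 + 11 + 9 = 23
σ = (3, 1, 2): 15 + 26 + 9 = 50
σ = (3, 2, 1): 15 + 29 + 9 = 53
Optimal value attained by: σ = (3, 2, 1).
Answer: det⊕(T) = 53; verdict: NONSINGULAR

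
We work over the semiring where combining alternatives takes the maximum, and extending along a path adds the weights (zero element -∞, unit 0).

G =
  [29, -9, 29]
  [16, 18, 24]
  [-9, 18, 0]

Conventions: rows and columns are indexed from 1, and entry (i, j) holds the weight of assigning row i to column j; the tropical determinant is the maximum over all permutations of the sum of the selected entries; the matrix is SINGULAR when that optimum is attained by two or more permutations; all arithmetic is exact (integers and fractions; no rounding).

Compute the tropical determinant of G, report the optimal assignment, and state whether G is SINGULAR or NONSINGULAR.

σ = (1, 2, 3): 29 + 18 + 0 = 47
σ = (1, 3, 2): 29 + 24 + 18 = 71
σ = (2, 1, 3): (-9) + 16 + 0 = 7
σ = (2, 3, 1): (-9) + 24 + (-9) = 6
σ = (3, 1, 2): 29 + 16 + 18 = 63
σ = (3, 2, 1): 29 + 18 + (-9) = 38
Optimal value attained by: σ = (1, 3, 2).
Answer: det⊕(G) = 71; verdict: NONSINGULAR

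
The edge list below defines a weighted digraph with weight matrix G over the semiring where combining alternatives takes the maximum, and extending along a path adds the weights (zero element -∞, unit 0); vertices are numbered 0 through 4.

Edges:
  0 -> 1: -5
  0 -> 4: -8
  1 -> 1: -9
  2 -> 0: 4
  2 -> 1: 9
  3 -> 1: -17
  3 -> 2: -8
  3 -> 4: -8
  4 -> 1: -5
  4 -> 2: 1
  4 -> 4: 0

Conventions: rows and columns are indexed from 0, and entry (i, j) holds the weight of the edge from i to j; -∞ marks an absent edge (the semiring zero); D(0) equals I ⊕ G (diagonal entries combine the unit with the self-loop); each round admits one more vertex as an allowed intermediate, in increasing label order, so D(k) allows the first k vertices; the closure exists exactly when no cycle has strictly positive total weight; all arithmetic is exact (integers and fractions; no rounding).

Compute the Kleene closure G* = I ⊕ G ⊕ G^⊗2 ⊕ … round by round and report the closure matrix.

D(0):
  [0, -5, -∞, -∞, -8]
  [-∞, 0, -∞, -∞, -∞]
  [4, 9, 0, -∞, -∞]
  [-∞, -17, -8, 0, -8]
  [-∞, -5, 1, -∞, 0]
D(1):
  [0, -5, -∞, -∞, -8]
  [-∞, 0, -∞, -∞, -∞]
  [4, 9, 0, -∞, -4]
  [-∞, -17, -8, 0, -8]
  [-∞, -5, 1, -∞, 0]
D(2):
  [0, -5, -∞, -∞, -8]
  [-∞, 0, -∞, -∞, -∞]
  [4, 9, 0, -∞, -4]
  [-∞, -17, -8, 0, -8]
  [-∞, -5, 1, -∞, 0]
D(3):
  [0, -5, -∞, -∞, -8]
  [-∞, 0, -∞, -∞, -∞]
  [4, 9, 0, -∞, -4]
  [-4, 1, -8, 0, -8]
  [5, 10, 1, -∞, 0]
D(4):
  [0, -5, -∞, -∞, -8]
  [-∞, 0, -∞, -∞, -∞]
  [4, 9, 0, -∞, -4]
  [-4, 1, -8, 0, -8]
  [5, 10, 1, -∞, 0]
D(5):
  [0, 2, -7, -∞, -8]
  [-∞, 0, -∞, -∞, -∞]
  [4, 9, 0, -∞, -4]
  [-3, 2, -7, 0, -8]
  [5, 10, 1, -∞, 0]
Answer: G* = [[0, 2, -7, -∞, -8], [-∞, 0, -∞, -∞, -∞], [4, 9, 0, -∞, -4], [-3, 2, -7, 0, -8], [5, 10, 1, -∞, 0]]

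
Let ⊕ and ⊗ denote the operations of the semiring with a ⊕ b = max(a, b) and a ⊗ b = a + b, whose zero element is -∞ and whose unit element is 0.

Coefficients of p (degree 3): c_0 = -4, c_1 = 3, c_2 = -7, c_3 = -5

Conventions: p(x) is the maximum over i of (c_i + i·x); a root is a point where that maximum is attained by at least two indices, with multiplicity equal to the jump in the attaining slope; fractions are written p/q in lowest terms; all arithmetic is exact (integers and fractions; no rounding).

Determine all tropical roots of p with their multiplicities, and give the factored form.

hull edge (i=0, c=-4) to (i=1, c=3): slope 7, span 1
hull edge (i=1, c=3) to (i=3, c=-5): slope -4, span 2
Factored form: p(x) = -5 ⊗ (x ⊕ (-7)) ⊗ (x ⊕ 4) ⊗ (x ⊕ 4)
Answer: roots = -7 (mult 1), 4 (mult 2)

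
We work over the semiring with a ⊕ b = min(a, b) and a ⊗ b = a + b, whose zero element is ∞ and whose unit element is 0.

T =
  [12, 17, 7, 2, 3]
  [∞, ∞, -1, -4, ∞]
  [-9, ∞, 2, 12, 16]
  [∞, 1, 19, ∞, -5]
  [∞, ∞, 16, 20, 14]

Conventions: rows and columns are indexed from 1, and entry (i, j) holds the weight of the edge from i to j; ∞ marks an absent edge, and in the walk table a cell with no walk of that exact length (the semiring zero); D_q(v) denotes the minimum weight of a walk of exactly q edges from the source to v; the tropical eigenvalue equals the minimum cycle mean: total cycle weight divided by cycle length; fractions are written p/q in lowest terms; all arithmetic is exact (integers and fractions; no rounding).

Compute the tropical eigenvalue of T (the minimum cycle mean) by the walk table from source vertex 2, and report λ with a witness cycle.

q=0: [∞, 0, ∞, ∞, ∞]
q=1: [∞, ∞, -1, -4, ∞]
q=2: [-10, -3, 1, 11, -9]
q=3: [-8, 7, -4, -8, -7]
q=4: [-13, -7, -2, -6, -13]
q=5: [-11, -5, -8, -11, -11]
Optimal cycle mean attained by: cycle 1->4->2->3->1, total 2 + 1 + (-1) + (-9), length 4.
Answer: λ = -7/4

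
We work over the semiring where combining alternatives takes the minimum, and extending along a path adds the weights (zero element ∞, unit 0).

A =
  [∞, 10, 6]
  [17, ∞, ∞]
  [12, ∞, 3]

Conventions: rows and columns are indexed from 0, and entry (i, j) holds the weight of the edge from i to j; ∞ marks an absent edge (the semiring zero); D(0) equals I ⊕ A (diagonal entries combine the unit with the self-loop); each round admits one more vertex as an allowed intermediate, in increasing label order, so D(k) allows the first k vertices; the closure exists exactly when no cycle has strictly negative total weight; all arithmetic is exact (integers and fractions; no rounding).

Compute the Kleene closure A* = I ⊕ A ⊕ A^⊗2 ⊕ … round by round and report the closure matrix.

D(0):
  [0, 10, 6]
  [17, 0, ∞]
  [12, ∞, 0]
D(1):
  [0, 10, 6]
  [17, 0, 23]
  [12, 22, 0]
D(2):
  [0, 10, 6]
  [17, 0, 23]
  [12, 22, 0]
D(3):
  [0, 10, 6]
  [17, 0, 23]
  [12, 22, 0]
Answer: A* = [[0, 10, 6], [17, 0, 23], [12, 22, 0]]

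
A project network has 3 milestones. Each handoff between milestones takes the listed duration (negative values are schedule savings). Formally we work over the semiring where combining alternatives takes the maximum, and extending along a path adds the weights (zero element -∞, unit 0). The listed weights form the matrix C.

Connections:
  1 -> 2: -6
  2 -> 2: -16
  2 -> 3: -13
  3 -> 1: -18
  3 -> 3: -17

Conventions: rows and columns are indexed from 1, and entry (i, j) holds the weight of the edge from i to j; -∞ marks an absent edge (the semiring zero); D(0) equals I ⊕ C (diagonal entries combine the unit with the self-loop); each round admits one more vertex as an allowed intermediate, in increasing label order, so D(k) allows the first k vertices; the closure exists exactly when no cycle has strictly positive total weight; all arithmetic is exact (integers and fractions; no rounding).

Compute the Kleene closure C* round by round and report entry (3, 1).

D(0):
  [0, -6, -∞]
  [-∞, 0, -13]
  [-18, -∞, 0]
D(1):
  [0, -6, -∞]
  [-∞, 0, -13]
  [-18, -24, 0]
D(2):
  [0, -6, -19]
  [-∞, 0, -13]
  [-18, -24, 0]
D(3):
  [0, -6, -19]
  [-31, 0, -13]
  [-18, -24, 0]
Answer: C*[3][1] = -18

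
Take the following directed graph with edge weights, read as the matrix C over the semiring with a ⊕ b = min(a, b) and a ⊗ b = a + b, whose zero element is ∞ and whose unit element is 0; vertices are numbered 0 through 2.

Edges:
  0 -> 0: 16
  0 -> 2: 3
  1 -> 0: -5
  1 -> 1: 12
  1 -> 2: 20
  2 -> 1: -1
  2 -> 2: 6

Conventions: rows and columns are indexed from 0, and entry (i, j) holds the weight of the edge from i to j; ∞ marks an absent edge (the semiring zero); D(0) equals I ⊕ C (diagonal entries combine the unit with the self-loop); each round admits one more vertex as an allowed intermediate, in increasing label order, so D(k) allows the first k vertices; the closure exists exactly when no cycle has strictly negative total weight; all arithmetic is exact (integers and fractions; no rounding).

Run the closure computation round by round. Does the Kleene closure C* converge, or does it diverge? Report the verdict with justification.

D(0):
  [0, ∞, 3]
  [-5, 0, 20]
  [∞, -1, 0]
D(1):
  [0, ∞, 3]
  [-5, 0, -2]
  [∞, -1, 0]
Detection: at round 2, diagonal entry (2, 2) turns strictly negative.
Key observation: the cycle 2->1->0->2 has total weight (-1) + (-5) + 3, which is strictly negative.
Answer: DIVERGES — negative cycle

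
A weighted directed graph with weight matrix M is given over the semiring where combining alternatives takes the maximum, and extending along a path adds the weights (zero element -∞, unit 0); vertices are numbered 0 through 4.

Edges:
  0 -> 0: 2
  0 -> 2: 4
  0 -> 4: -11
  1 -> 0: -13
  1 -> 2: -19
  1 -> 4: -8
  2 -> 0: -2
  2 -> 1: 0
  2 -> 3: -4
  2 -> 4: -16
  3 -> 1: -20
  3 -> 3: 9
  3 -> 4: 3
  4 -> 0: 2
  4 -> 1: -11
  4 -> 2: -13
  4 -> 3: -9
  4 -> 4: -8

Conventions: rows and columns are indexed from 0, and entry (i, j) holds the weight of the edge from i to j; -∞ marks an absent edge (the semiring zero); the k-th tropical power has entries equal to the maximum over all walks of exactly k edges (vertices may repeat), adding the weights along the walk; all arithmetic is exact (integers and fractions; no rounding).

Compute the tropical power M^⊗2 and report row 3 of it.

M^⊗2:
  [4, 4, 6, 0, -9]
  [-6, -19, -9, -17, -16]
  [0, -24, 2, 5, -1]
  [5, -8, -10, 18, 12]
  [4, -13, 6, 0, -6]
Answer: row 3 of M^⊗2 = [5, -8, -10, 18, 12]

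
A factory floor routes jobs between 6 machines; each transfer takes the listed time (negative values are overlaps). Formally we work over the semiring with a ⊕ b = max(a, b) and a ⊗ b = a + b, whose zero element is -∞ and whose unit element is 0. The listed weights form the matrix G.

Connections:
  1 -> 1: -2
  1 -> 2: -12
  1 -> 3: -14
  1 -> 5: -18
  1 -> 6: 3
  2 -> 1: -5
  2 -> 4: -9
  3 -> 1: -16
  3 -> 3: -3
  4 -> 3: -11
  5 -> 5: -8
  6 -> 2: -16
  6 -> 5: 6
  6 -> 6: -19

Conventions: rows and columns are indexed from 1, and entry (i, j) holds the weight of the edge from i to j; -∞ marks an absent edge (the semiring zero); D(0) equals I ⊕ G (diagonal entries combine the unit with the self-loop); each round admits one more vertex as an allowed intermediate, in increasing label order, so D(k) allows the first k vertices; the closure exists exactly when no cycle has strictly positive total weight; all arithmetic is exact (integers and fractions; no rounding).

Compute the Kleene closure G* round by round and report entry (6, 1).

D(0):
  [0, -12, -14, -∞, -18, 3]
  [-5, 0, -∞, -9, -∞, -∞]
  [-16, -∞, 0, -∞, -∞, -∞]
  [-∞, -∞, -11, 0, -∞, -∞]
  [-∞, -∞, -∞, -∞, 0, -∞]
  [-∞, -16, -∞, -∞, 6, 0]
D(1):
  [0, -12, -14, -∞, -18, 3]
  [-5, 0, -19, -9, -23, -2]
  [-16, -28, 0, -∞, -34, -13]
  [-∞, -∞, -11, 0, -∞, -∞]
  [-∞, -∞, -∞, -∞, 0, -∞]
  [-∞, -16, -∞, -∞, 6, 0]
D(2):
  [0, -12, -14, -21, -18, 3]
  [-5, 0, -19, -9, -23, -2]
  [-16, -28, 0, -37, -34, -13]
  [-∞, -∞, -11, 0, -∞, -∞]
  [-∞, -∞, -∞, -∞, 0, -∞]
  [-21, -16, -35, -25, 6, 0]
D(3):
  [0, -12, -14, -21, -18, 3]
  [-5, 0, -19, -9, -23, -2]
  [-16, -28, 0, -37, -34, -13]
  [-27, -39, -11, 0, -45, -24]
  [-∞, -∞, -∞, -∞, 0, -∞]
  [-21, -16, -35, -25, 6, 0]
D(4):
  [0, -12, -14, -21, -18, 3]
  [-5, 0, -19, -9, -23, -2]
  [-16, -28, 0, -37, -34, -13]
  [-27, -39, -11, 0, -45, -24]
  [-∞, -∞, -∞, -∞, 0, -∞]
  [-21, -16, -35, -25, 6, 0]
D(5):
  [0, -12, -14, -21, -18, 3]
  [-5, 0, -19, -9, -23, -2]
  [-16, -28, 0, -37, -34, -13]
  [-27, -39, -11, 0, -45, -24]
  [-∞, -∞, -∞, -∞, 0, -∞]
  [-21, -16, -35, -25, 6, 0]
D(6):
  [0, -12, -14, -21, 9, 3]
  [-5, 0, -19, -9, 4, -2]
  [-16, -28, 0, -37, -7, -13]
  [-27, -39, -11, 0, -18, -24]
  [-∞, -∞, -∞, -∞, 0, -∞]
  [-21, -16, -35, -25, 6, 0]
Answer: G*[6][1] = -21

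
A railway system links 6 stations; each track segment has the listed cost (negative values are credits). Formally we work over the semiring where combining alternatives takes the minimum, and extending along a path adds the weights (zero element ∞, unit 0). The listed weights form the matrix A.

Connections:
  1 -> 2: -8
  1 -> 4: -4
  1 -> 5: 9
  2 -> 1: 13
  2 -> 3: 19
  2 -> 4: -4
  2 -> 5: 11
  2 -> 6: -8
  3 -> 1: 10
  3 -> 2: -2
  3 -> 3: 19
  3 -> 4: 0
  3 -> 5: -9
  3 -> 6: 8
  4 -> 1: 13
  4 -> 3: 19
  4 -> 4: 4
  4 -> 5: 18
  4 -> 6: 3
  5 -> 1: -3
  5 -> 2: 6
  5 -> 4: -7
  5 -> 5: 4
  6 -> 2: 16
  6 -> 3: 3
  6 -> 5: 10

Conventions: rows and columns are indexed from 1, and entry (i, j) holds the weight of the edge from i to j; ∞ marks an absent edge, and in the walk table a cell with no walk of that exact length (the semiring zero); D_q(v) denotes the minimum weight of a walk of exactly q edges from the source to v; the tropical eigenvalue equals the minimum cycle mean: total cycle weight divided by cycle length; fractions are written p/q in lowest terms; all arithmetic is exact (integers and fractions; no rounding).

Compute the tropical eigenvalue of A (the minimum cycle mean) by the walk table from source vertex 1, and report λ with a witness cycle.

q=0: [0, ∞, ∞, ∞, ∞, ∞]
q=1: [∞, -8, ∞, -4, 9, ∞]
q=2: [5, 15, 11, -12, 3, -16]
q=3: [0, -3, -13, -8, -6, -9]
q=4: [-9, -15, -6, -13, -22, -11]
q=5: [-25, -17, -8, -29, -18, -23]
q=6: [-21, -33, -20, -29, -17, -26]
Optimal cycle mean attained by: cycle 1->2->6->3->5->1, total (-8) + (-8) + 3 + (-9) + (-3), length 5.
Answer: λ = -5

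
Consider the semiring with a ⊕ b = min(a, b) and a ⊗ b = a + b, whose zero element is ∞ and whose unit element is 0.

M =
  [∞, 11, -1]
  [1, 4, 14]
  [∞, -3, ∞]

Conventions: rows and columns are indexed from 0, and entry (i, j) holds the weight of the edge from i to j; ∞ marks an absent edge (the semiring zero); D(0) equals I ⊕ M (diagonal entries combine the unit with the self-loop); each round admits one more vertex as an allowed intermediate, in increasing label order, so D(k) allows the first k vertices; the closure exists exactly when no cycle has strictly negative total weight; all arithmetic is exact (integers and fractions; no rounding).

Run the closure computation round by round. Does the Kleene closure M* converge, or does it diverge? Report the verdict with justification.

D(0):
  [0, 11, -1]
  [1, 0, 14]
  [∞, -3, 0]
D(1):
  [0, 11, -1]
  [1, 0, 0]
  [∞, -3, 0]
Detection: at round 2, diagonal entry (2, 2) turns strictly negative.
Key observation: the cycle 2->1->0->2 has total weight (-3) + 1 + (-1), which is strictly negative.
Answer: DIVERGES — negative cycle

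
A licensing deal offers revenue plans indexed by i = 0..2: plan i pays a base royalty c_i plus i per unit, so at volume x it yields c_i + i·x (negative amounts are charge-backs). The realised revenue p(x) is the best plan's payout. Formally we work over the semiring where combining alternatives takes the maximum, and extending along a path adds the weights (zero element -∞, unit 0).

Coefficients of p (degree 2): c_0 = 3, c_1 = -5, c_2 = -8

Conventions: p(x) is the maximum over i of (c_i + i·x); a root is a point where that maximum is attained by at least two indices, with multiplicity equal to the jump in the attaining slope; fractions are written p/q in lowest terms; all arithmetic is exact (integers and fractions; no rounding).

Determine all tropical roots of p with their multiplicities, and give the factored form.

hull edge (i=0, c=3) to (i=2, c=-8): slope -11/2, span 2
Factored form: p(x) = -8 ⊗ (x ⊕ 11/2) ⊗ (x ⊕ 11/2)
Answer: roots = 11/2 (mult 2)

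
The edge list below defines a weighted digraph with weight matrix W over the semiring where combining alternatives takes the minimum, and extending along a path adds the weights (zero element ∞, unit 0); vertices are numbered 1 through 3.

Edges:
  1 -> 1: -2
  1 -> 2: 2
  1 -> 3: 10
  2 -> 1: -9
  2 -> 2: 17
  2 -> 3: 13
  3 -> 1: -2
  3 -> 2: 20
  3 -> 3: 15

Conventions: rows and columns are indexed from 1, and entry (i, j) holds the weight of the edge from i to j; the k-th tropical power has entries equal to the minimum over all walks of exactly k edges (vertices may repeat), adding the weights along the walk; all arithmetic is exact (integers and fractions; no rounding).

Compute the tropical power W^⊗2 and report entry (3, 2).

W^⊗2:
  [-7, 0, 8]
  [-11, -7, 1]
  [-4, 0, 8]
Key observation: the optimum is the walk 3->1->2, with weight (-2) + 2 = 0.
Optimal value attained by: walk 3->1->2.
Answer: (W^⊗2)[3][2] = 0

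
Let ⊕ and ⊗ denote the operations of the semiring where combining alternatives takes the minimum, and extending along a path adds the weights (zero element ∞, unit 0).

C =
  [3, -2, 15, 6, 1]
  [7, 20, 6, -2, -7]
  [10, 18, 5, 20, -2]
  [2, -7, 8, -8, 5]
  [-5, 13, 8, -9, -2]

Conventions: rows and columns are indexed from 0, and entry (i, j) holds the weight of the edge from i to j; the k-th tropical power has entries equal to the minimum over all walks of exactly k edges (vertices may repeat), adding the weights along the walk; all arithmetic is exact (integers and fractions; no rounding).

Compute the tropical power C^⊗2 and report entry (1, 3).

C^⊗2:
  [-4, -1, 4, -8, -9]
  [-12, -9, 1, -16, -9]
  [-7, 8, 6, -11, -4]
  [-6, -15, -1, -16, -14]
  [-7, -16, -1, -17, -4]
Key observation: the optimum is the walk 1->4->3, with weight (-7) + (-9) = -16.
Optimal value attained by: walk 1->4->3.
Answer: (C^⊗2)[1][3] = -16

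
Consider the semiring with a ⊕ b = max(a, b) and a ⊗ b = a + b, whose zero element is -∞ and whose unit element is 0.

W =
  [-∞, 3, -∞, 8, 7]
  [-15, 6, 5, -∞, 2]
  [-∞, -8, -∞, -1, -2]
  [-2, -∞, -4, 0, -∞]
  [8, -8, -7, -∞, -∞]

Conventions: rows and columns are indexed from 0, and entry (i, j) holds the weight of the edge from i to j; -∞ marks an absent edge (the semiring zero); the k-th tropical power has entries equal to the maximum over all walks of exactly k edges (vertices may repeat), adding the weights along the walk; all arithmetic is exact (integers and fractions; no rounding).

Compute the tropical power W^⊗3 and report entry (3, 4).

W^⊗2:
  [15, 9, 8, 8, 5]
  [10, 12, 11, 4, 8]
  [6, -2, -3, -1, -6]
  [-2, 1, -4, 6, 5]
  [-23, 11, -3, 16, 15]
W^⊗3:
  [13, 18, 14, 23, 22]
  [16, 18, 17, 18, 17]
  [2, 9, 3, 14, 13]
  [13, 7, 6, 6, 5]
  [23, 17, 16, 16, 13]
Key observation: the optimum is the walk 3->3->0->4, with weight 0 + (-2) + 7 = 5.
Optimal value attained by: walk 3->3->0->4.
Answer: (W^⊗3)[3][4] = 5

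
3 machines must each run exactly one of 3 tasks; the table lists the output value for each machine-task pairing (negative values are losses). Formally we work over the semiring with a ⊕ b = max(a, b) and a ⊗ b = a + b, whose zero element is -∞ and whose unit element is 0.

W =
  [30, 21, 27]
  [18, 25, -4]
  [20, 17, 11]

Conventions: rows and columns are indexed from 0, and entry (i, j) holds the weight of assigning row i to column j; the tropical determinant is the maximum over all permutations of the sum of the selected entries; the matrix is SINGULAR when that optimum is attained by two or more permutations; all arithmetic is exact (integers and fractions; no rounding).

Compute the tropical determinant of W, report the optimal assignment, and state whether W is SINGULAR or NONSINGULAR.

σ = (0, 1, 2): 30 + 25 + 11 = 66
σ = (0, 2, 1): 30 + (-4) + 17 = 43
σ = (1, 0, 2): 21 + 18 + 11 = 50
σ = (1, 2, 0): 21 + (-4) + 20 = 37
σ = (2, 0, 1): 27 + 18 + 17 = 62
σ = (2, 1, 0): 27 + 25 + 20 = 72
Optimal value attained by: σ = (2, 1, 0).
Answer: det⊕(W) = 72; verdict: NONSINGULAR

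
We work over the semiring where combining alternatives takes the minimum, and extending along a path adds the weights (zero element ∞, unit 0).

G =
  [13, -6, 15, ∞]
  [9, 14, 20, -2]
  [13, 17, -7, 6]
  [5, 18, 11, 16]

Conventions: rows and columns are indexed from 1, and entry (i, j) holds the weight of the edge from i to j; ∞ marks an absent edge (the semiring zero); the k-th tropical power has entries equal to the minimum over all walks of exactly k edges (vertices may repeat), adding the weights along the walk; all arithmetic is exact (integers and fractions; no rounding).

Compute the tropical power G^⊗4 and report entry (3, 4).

G^⊗2:
  [3, 7, 8, -8]
  [3, 3, 9, 12]
  [6, 7, -14, -1]
  [18, -1, 4, 16]
G^⊗3:
  [-3, -3, 1, 5]
  [12, -3, 2, 1]
  [-1, 0, -21, -8]
  [8, 12, -3, -3]
G^⊗4:
  [6, -9, -6, -5]
  [6, 6, -5, -5]
  [-8, -7, -28, -15]
  [2, 2, -10, 3]
Key observation: the optimum is the walk 3->3->3->3->4, with weight (-7) + (-7) + (-7) + 6 = -15.
Optimal value attained by: walk 3->3->3->3->4.
Answer: (G^⊗4)[3][4] = -15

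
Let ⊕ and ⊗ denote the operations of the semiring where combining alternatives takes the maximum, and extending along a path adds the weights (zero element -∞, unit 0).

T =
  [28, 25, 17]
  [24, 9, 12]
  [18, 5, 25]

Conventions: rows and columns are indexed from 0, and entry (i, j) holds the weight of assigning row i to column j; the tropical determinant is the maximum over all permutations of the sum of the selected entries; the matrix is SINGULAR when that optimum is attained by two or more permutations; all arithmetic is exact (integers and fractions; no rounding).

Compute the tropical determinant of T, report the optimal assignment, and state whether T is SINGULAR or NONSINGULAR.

σ = (0, 1, 2): 28 + 9 + 25 = 62
σ = (0, 2, 1): 28 + 12 + 5 = 45
σ = (1, 0, 2): 25 + 24 + 25 = 74
σ = (1, 2, 0): 25 + 12 + 18 = 55
σ = (2, 0, 1): 17 + 24 + 5 = 46
σ = (2, 1, 0): 17 + 9 + 18 = 44
Optimal value attained by: σ = (1, 0, 2).
Answer: det⊕(T) = 74; verdict: NONSINGULAR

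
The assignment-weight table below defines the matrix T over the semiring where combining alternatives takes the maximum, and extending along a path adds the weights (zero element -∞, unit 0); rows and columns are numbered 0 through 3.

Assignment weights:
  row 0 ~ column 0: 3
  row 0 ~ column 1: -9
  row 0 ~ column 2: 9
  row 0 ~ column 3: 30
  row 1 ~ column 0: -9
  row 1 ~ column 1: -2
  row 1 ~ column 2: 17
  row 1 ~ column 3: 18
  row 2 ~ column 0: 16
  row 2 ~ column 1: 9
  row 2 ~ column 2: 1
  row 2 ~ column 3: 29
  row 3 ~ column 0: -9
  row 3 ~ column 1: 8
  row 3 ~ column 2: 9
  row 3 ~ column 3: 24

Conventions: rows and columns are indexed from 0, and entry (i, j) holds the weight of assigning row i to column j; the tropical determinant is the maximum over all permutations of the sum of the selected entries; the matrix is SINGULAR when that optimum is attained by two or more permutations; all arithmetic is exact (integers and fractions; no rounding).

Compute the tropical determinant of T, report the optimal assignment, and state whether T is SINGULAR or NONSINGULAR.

σ = (0, 1, 2, 3): 3 + (-2) + 1 + 24 = 26
σ = (0, 1, 3, 2): 3 + (-2) + 29 + 9 = 39
σ = (0, 2, 1, 3): 3 + 17 + 9 + 24 = 53
σ = (0, 2, 3, 1): 3 + 17 + 29 + 8 = 57
σ = (0, 3, 1, 2): 3 + 18 + 9 + 9 = 39
σ = (0, 3, 2, 1): 3 + 18 + 1 + 8 = 30
σ = (1, 0, 2, 3): (-9) + (-9) + 1 + 24 = 7
σ = (1, 0, 3, 2): (-9) + (-9) + 29 + 9 = 20
σ = (1, 2, 0, 3): (-9) + 17 + 16 + 24 = 48
σ = (1, 2, 3, 0): (-9) + 17 + 29 + (-9) = 28
σ = (1, 3, 0, 2): (-9) + 18 + 16 + 9 = 34
σ = (1, 3, 2, 0): (-9) + 18 + 1 + (-9) = 1
σ = (2, 0, 1, 3): 9 + (-9) + 9 + 24 = 33
σ = (2, 0, 3, 1): 9 + (-9) + 29 + 8 = 37
σ = (2, 1, 0, 3): 9 + (-2) + 16 + 24 = 47
σ = (2, 1, 3, 0): 9 + (-2) + 29 + (-9) = 27
σ = (2, 3, 0, 1): 9 + 18 + 16 + 8 = 51
σ = (2, 3, 1, 0): 9 + 18 + 9 + (-9) = 27
σ = (3, 0, 1, 2): 30 + (-9) + 9 + 9 = 39
σ = (3, 0, 2, 1): 30 + (-9) + 1 + 8 = 30
σ = (3, 1, 0, 2): 30 + (-2) + 16 + 9 = 53
σ = (3, 1, 2, 0): 30 + (-2) + 1 + (-9) = 20
σ = (3, 2, 0, 1): 30 + 17 + 16 + 8 = 71
σ = (3, 2, 1, 0): 30 + 17 + 9 + (-9) = 47
Optimal value attained by: σ = (3, 2, 0, 1).
Answer: det⊕(T) = 71; verdict: NONSINGULAR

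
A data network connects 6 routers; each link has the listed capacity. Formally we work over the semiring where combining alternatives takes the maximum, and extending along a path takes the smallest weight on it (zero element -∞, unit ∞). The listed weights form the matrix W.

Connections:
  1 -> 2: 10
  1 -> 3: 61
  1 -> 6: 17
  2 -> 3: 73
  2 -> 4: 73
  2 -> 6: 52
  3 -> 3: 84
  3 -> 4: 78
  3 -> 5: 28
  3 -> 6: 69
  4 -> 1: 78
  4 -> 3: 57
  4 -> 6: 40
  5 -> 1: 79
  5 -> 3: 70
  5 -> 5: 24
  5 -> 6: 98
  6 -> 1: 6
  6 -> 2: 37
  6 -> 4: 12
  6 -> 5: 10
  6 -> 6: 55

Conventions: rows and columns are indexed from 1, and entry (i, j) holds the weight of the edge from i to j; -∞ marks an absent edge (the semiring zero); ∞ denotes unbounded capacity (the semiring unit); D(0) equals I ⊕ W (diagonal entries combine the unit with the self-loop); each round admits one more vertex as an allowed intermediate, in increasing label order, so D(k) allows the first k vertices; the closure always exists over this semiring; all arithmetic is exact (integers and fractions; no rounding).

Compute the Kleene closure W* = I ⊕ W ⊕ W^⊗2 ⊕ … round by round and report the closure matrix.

D(0):
  [∞, 10, 61, -∞, -∞, 17]
  [-∞, ∞, 73, 73, -∞, 52]
  [-∞, -∞, ∞, 78, 28, 69]
  [78, -∞, 57, ∞, -∞, 40]
  [79, -∞, 70, -∞, ∞, 98]
  [6, 37, -∞, 12, 10, ∞]
D(1):
  [∞, 10, 61, -∞, -∞, 17]
  [-∞, ∞, 73, 73, -∞, 52]
  [-∞, -∞, ∞, 78, 28, 69]
  [78, 10, 61, ∞, -∞, 40]
  [79, 10, 70, -∞, ∞, 98]
  [6, 37, 6, 12, 10, ∞]
D(2):
  [∞, 10, 61, 10, -∞, 17]
  [-∞, ∞, 73, 73, -∞, 52]
  [-∞, -∞, ∞, 78, 28, 69]
  [78, 10, 61, ∞, -∞, 40]
  [79, 10, 70, 10, ∞, 98]
  [6, 37, 37, 37, 10, ∞]
D(3):
  [∞, 10, 61, 61, 28, 61]
  [-∞, ∞, 73, 73, 28, 69]
  [-∞, -∞, ∞, 78, 28, 69]
  [78, 10, 61, ∞, 28, 61]
  [79, 10, 70, 70, ∞, 98]
  [6, 37, 37, 37, 28, ∞]
D(4):
  [∞, 10, 61, 61, 28, 61]
  [73, ∞, 73, 73, 28, 69]
  [78, 10, ∞, 78, 28, 69]
  [78, 10, 61, ∞, 28, 61]
  [79, 10, 70, 70, ∞, 98]
  [37, 37, 37, 37, 28, ∞]
D(5):
  [∞, 10, 61, 61, 28, 61]
  [73, ∞, 73, 73, 28, 69]
  [78, 10, ∞, 78, 28, 69]
  [78, 10, 61, ∞, 28, 61]
  [79, 10, 70, 70, ∞, 98]
  [37, 37, 37, 37, 28, ∞]
D(6):
  [∞, 37, 61, 61, 28, 61]
  [73, ∞, 73, 73, 28, 69]
  [78, 37, ∞, 78, 28, 69]
  [78, 37, 61, ∞, 28, 61]
  [79, 37, 70, 70, ∞, 98]
  [37, 37, 37, 37, 28, ∞]
Answer: W* = [[∞, 37, 61, 61, 28, 61], [73, ∞, 73, 73, 28, 69], [78, 37, ∞, 78, 28, 69], [78, 37, 61, ∞, 28, 61], [79, 37, 70, 70, ∞, 98], [37, 37, 37, 37, 28, ∞]]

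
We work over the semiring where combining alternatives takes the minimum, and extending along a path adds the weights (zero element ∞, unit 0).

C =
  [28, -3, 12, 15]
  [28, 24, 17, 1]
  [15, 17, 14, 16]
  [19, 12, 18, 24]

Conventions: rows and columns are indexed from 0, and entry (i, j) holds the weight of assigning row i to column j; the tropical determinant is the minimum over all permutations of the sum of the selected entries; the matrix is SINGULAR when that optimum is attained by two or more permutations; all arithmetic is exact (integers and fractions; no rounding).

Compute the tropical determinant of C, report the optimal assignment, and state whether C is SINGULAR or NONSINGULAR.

σ = (0, 1, 2, 3): 28 + 24 + 14 + 24 = 90
σ = (0, 1, 3, 2): 28 + 24 + 16 + 18 = 86
σ = (0, 2, 1, 3): 28 + 17 + 17 + 24 = 86
σ = (0, 2, 3, 1): 28 + 17 + 16 + 12 = 73
σ = (0, 3, 1, 2): 28 + 1 + 17 + 18 = 64
σ = (0, 3, 2, 1): 28 + 1 + 14 + 12 = 55
σ = (1, 0, 2, 3): (-3) + 28 + 14 + 24 = 63
σ = (1, 0, 3, 2): (-3) + 28 + 16 + 18 = 59
σ = (1, 2, 0, 3): (-3) + 17 + 15 + 24 = 53
σ = (1, 2, 3, 0): (-3) + 17 + 16 + 19 = 49
σ = (1, 3, 0, 2): (-3) + 1 + 15 + 18 = 31
σ = (1, 3, 2, 0): (-3) + 1 + 14 + 19 = 31
σ = (2, 0, 1, 3): 12 + 28 + 17 + 24 = 81
σ = (2, 0, 3, 1): 12 + 28 + 16 + 12 = 68
σ = (2, 1, 0, 3): 12 + 24 + 15 + 24 = 75
σ = (2, 1, 3, 0): 12 + 24 + 16 + 19 = 71
σ = (2, 3, 0, 1): 12 + 1 + 15 + 12 = 40
σ = (2, 3, 1, 0): 12 + 1 + 17 + 19 = 49
σ = (3, 0, 1, 2): 15 + 28 + 17 + 18 = 78
σ = (3, 0, 2, 1): 15 + 28 + 14 + 12 = 69
σ = (3, 1, 0, 2): 15 + 24 + 15 + 18 = 72
σ = (3, 1, 2, 0): 15 + 24 + 14 + 19 = 72
σ = (3, 2, 0, 1): 15 + 17 + 15 + 12 = 59
σ = (3, 2, 1, 0): 15 + 17 + 17 + 19 = 68
Optimal value attained by: σ = (1, 3, 0, 2).
Answer: det⊕(C) = 31; verdict: SINGULAR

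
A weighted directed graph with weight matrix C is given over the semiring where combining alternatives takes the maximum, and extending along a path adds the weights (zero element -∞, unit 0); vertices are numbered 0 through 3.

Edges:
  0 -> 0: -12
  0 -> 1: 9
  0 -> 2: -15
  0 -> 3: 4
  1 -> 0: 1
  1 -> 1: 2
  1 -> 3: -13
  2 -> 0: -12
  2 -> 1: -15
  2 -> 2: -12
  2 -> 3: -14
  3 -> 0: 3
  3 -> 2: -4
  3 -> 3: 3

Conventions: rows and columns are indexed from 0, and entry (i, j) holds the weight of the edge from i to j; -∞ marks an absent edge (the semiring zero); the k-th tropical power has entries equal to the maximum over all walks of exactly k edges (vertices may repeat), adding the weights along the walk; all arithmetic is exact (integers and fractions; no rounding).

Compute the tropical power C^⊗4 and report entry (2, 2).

C^⊗2:
  [10, 11, 0, 7]
  [3, 10, -14, 5]
  [-11, -3, -18, -8]
  [6, 12, -1, 7]
C^⊗3:
  [12, 19, 3, 14]
  [11, 12, 1, 8]
  [-2, -1, -12, -5]
  [13, 15, 3, 10]
C^⊗4:
  [20, 21, 10, 17]
  [13, 20, 4, 15]
  [0, 7, -9, 2]
  [16, 22, 6, 17]
Key observation: the optimum is the walk 2->0->3->3->2, with weight (-12) + 4 + 3 + (-4) = -9.
Optimal value attained by: walk 2->0->3->3->2.
Answer: (C^⊗4)[2][2] = -9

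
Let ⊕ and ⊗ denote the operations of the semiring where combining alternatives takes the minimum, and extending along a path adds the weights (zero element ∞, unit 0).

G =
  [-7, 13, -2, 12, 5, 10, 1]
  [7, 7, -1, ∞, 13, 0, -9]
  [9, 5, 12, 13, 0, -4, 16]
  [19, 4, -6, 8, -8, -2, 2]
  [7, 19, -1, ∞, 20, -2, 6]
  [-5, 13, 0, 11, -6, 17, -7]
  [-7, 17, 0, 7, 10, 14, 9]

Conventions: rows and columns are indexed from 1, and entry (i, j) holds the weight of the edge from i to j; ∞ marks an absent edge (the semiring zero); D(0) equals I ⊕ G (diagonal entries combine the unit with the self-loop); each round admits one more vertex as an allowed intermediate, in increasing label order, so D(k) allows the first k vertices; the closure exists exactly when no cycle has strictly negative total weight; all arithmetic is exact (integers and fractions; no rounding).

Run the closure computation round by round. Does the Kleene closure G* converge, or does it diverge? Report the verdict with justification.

Detection: at round 0, diagonal entry (1, 1) turns strictly negative.
Key observation: the cycle 1->1 has total weight (-7), which is strictly negative.
Answer: DIVERGES — negative cycle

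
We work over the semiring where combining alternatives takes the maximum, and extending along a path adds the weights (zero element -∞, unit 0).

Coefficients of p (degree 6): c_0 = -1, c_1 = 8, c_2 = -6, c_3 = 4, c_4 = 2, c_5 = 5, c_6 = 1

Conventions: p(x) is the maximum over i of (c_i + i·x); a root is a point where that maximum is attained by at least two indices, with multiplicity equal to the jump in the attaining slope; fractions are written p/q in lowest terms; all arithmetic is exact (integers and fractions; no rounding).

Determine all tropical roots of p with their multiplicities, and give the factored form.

hull edge (i=0, c=-1) to (i=1, c=8): slope 9, span 1
hull edge (i=1, c=8) to (i=5, c=5): slope -3/4, span 4
hull edge (i=5, c=5) to (i=6, c=1): slope -4, span 1
Factored form: p(x) = 1 ⊗ (x ⊕ (-9)) ⊗ (x ⊕ 3/4) ⊗ (x ⊕ 3/4) ⊗ (x ⊕ 3/4) ⊗ (x ⊕ 3/4) ⊗ (x ⊕ 4)
Answer: roots = -9 (mult 1), 3/4 (mult 4), 4 (mult 1)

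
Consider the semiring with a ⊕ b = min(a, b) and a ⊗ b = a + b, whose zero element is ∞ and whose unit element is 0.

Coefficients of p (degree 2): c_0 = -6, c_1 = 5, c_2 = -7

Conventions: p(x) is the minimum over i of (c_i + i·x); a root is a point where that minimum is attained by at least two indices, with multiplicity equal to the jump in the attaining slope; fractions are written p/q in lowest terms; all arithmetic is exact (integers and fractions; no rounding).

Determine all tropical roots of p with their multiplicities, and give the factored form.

hull edge (i=0, c=-6) to (i=2, c=-7): slope -1/2, span 2
Factored form: p(x) = -7 ⊗ (x ⊕ 1/2) ⊗ (x ⊕ 1/2)
Answer: roots = 1/2 (mult 2)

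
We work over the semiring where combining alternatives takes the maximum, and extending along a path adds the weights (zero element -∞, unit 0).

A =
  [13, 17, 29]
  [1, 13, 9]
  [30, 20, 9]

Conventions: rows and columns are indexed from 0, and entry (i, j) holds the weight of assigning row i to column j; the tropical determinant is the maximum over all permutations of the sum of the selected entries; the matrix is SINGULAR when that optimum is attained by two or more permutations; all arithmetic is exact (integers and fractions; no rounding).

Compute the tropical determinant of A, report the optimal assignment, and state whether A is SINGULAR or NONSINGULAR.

σ = (0, 1, 2): 13 + 13 + 9 = 35
σ = (0, 2, 1): 13 + 9 + 20 = 42
σ = (1, 0, 2): 17 + 1 + 9 = 27
σ = (1, 2, 0): 17 + 9 + 30 = 56
σ = (2, 0, 1): 29 + 1 + 20 = 50
σ = (2, 1, 0): 29 + 13 + 30 = 72
Optimal value attained by: σ = (2, 1, 0).
Answer: det⊕(A) = 72; verdict: NONSINGULAR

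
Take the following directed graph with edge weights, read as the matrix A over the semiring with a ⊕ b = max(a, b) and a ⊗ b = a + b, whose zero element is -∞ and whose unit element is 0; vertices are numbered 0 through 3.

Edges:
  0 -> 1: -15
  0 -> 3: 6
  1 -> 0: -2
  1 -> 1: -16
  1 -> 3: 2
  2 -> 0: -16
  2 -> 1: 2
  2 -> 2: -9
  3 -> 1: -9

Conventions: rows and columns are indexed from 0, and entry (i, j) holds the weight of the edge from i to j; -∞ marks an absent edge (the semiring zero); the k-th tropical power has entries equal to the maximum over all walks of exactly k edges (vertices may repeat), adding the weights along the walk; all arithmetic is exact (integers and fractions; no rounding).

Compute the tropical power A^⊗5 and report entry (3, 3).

A^⊗2:
  [-17, -3, -∞, -13]
  [-18, -7, -∞, 4]
  [0, -7, -18, 4]
  [-11, -25, -∞, -7]
A^⊗3:
  [-5, -19, -∞, -1]
  [-9, -5, -∞, -5]
  [-9, -5, -27, 6]
  [-27, -16, -∞, -5]
A^⊗4:
  [-21, -10, -∞, 1]
  [-7, -14, -∞, -3]
  [-7, -3, -36, -3]
  [-18, -14, -∞, -14]
A^⊗5:
  [-12, -8, -∞, -8]
  [-16, -12, -∞, -1]
  [-5, -12, -45, -1]
  [-16, -23, -∞, -12]
Key observation: the optimum is the walk 3->1->0->3->1->3, with weight (-9) + (-2) + 6 + (-9) + 2 = -12.
Optimal value attained by: walk 3->1->0->3->1->3.
Answer: (A^⊗5)[3][3] = -12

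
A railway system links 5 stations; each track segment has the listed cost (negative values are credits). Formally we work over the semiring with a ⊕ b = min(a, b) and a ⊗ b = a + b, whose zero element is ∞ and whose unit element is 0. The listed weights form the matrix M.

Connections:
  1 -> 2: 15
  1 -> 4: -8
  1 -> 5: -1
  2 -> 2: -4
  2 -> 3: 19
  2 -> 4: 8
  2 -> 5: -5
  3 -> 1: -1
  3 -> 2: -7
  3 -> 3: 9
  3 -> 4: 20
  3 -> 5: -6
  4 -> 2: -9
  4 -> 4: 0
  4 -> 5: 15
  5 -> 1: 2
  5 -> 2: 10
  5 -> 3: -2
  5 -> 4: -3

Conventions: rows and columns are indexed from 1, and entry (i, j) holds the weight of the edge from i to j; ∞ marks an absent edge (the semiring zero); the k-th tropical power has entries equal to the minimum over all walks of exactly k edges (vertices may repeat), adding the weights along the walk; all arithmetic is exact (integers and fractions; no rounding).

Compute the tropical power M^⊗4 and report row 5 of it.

M^⊗2:
  [1, -17, -3, -8, 7]
  [-3, -8, -7, -8, -9]
  [-4, -11, -8, -9, -12]
  [17, -13, 10, -1, -14]
  [-3, -12, 7, -6, -8]
M^⊗3:
  [-4, -21, 2, -9, -22]
  [-8, -17, -11, -12, -13]
  [-10, -18, -14, -15, -16]
  [-12, -17, -16, -17, -18]
  [-6, -16, -10, -11, -17]
M^⊗4:
  [-20, -25, -24, -25, -26]
  [-12, -21, -15, -16, -22]
  [-15, -24, -18, -19, -23]
  [-17, -26, -20, -21, -22]
  [-15, -20, -19, -20, -21]
Answer: row 5 of M^⊗4 = [-15, -20, -19, -20, -21]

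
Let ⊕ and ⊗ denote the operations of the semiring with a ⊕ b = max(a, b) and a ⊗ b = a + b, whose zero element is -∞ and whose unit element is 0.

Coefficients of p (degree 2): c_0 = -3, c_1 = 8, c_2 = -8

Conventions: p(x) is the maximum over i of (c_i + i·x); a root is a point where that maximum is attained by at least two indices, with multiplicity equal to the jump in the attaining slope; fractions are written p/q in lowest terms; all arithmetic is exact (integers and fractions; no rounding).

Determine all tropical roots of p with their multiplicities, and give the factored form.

hull edge (i=0, c=-3) to (i=1, c=8): slope 11, span 1
hull edge (i=1, c=8) to (i=2, c=-8): slope -16, span 1
Factored form: p(x) = -8 ⊗ (x ⊕ (-11)) ⊗ (x ⊕ 16)
Answer: roots = -11 (mult 1), 16 (mult 1)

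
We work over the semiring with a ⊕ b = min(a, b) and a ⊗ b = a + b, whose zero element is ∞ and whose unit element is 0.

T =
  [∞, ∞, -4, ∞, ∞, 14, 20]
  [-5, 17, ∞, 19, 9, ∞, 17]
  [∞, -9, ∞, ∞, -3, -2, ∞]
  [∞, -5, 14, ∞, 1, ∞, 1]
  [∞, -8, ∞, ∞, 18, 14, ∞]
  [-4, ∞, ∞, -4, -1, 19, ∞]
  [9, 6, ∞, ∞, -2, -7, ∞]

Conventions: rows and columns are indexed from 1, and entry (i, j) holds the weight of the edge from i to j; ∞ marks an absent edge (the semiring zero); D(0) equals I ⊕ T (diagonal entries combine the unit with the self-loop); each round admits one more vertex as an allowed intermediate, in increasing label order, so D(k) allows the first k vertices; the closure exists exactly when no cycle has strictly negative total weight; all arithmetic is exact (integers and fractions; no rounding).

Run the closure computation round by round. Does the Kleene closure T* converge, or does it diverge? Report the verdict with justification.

D(0):
  [0, ∞, -4, ∞, ∞, 14, 20]
  [-5, 0, ∞, 19, 9, ∞, 17]
  [∞, -9, 0, ∞, -3, -2, ∞]
  [∞, -5, 14, 0, 1, ∞, 1]
  [∞, -8, ∞, ∞, 0, 14, ∞]
  [-4, ∞, ∞, -4, -1, 0, ∞]
  [9, 6, ∞, ∞, -2, -7, 0]
D(1):
  [0, ∞, -4, ∞, ∞, 14, 20]
  [-5, 0, -9, 19, 9, 9, 15]
  [∞, -9, 0, ∞, -3, -2, ∞]
  [∞, -5, 14, 0, 1, ∞, 1]
  [∞, -8, ∞, ∞, 0, 14, ∞]
  [-4, ∞, -8, -4, -1, 0, 16]
  [9, 6, 5, ∞, -2, -7, 0]
Detection: at round 2, diagonal entry (3, 3) turns strictly negative.
Key observation: the cycle 3->2->1->3 has total weight (-9) + (-5) + (-4), which is strictly negative.
Answer: DIVERGES — negative cycle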